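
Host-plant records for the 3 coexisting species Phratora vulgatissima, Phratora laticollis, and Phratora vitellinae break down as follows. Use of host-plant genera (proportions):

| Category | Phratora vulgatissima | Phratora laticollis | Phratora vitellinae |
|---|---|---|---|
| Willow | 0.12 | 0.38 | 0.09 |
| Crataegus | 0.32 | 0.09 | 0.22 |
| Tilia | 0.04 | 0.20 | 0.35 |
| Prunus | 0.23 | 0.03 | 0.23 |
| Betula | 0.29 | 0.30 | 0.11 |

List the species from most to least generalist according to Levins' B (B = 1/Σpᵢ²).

Phratora vitellinae > Phratora vulgatissima > Phratora laticollis

Σp_vulgᵢ² = 0.12² + 0.32² + 0.04² + 0.23² + 0.29² = 0.0144 + 0.1024 + 0.0016 + 0.0529 + 0.0841 = 0.2554
B_vulg = 1 / 0.2554 = 3.9154
Σp_latiᵢ² = 0.38² + 0.09² + 0.20² + 0.03² + 0.30² = 0.1444 + 0.0081 + 0.0400 + 0.0009 + 0.0900 = 0.2834
B_lati = 1 / 0.2834 = 3.5286
Σp_viteᵢ² = 0.09² + 0.22² + 0.35² + 0.23² + 0.11² = 0.0081 + 0.0484 + 0.1225 + 0.0529 + 0.0121 = 0.2440
B_vite = 1 / 0.2440 = 4.0984
Ranking by B (broadest → narrowest): Phratora vitellinae (4.10) > Phratora vulgatissima (3.92) > Phratora laticollis (3.53)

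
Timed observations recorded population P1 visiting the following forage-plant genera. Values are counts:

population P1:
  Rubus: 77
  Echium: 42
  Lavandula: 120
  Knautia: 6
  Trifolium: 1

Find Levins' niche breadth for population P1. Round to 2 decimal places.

Proportions for population P1 (n=246): 77/246=0.3130, 42/246=0.1707, 120/246=0.4878, 6/246=0.0244, 1/246=0.0041
Σpᵢ² = 0.3130² + 0.1707² + 0.4878² + 0.0244² + 0.0041² = 0.097969 + 0.029138 + 0.237949 + 0.000595 + 0.000017 = 0.365668
B = 1 / 0.365668 = 2.7347

2.73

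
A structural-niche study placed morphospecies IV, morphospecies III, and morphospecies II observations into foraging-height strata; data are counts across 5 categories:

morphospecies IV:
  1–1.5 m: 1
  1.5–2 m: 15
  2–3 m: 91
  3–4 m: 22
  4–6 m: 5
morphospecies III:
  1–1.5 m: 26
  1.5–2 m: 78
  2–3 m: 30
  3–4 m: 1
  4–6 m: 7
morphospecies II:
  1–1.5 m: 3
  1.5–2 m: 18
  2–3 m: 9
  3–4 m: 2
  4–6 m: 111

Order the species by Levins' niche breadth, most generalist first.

Proportions for morphospecies IV (n=134): 1/134=0.0075, 15/134=0.1119, 91/134=0.6791, 22/134=0.1642, 5/134=0.0373
Proportions for morphospecies III (n=142): 26/142=0.1831, 78/142=0.5493, 30/142=0.2113, 1/142=0.0070, 7/142=0.0493
Proportions for morphospecies II (n=143): 3/143=0.0210, 18/143=0.1259, 9/143=0.0629, 2/143=0.0140, 111/143=0.7762
Σp_IVᵢ² = 0.0075² + 0.1119² + 0.6791² + 0.1642² + 0.0373² = 0.000056 + 0.012522 + 0.461177 + 0.026962 + 0.001391 = 0.502108
B_IV = 1 / 0.502108 = 1.9916
Σp_IIIᵢ² = 0.1831² + 0.5493² + 0.2113² + 0.0070² + 0.0493² = 0.033526 + 0.301730 + 0.044648 + 0.000049 + 0.002430 = 0.382383
B_III = 1 / 0.382383 = 2.6152
Σp_IIᵢ² = 0.0210² + 0.1259² + 0.0629² + 0.0140² + 0.7762² = 0.000441 + 0.015851 + 0.003956 + 0.000196 + 0.602486 = 0.622930
B_II = 1 / 0.622930 = 1.6053
Ranking by B (broadest → narrowest): morphospecies III (2.62) > morphospecies IV (1.99) > morphospecies II (1.61)

morphospecies III > morphospecies IV > morphospecies II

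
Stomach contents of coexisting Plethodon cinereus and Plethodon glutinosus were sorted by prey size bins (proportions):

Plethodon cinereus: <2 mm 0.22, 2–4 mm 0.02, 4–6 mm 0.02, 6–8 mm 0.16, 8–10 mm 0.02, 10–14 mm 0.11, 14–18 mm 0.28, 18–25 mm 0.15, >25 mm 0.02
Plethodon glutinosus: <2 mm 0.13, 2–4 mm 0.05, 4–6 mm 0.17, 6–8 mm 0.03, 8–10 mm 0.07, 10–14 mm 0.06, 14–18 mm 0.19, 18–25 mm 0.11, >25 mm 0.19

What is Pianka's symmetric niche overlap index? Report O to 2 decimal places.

Σ p₁ᵢp₂ᵢ = 0.0286 + 0.0010 + 0.0034 + 0.0048 + 0.0014 + 0.0066 + 0.0532 + 0.0165 + 0.0038 = 0.1193
Σp_1ᵢ² = 0.22² + 0.02² + 0.02² + 0.16² + 0.02² + 0.11² + 0.28² + 0.15² + 0.02² = 0.0484 + 0.0004 + 0.0004 + 0.0256 + 0.0004 + 0.0121 + 0.0784 + 0.0225 + 0.0004 = 0.1886
Σp_2ᵢ² = 0.13² + 0.05² + 0.17² + 0.03² + 0.07² + 0.06² + 0.19² + 0.11² + 0.19² = 0.0169 + 0.0025 + 0.0289 + 0.0009 + 0.0049 + 0.0036 + 0.0361 + 0.0121 + 0.0361 = 0.1420
O = 0.1193 / √(0.1886 × 0.1420) = 0.1193 / 0.16365 = 0.7290

0.73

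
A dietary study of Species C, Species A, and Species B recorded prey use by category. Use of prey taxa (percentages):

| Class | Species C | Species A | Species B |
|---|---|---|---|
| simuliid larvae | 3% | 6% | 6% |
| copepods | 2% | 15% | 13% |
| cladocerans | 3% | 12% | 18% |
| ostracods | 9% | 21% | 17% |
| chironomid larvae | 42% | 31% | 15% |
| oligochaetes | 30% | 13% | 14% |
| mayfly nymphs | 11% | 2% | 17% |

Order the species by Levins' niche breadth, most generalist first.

Species B > Species A > Species C

Convert percentages to proportions (divide by 100).
Σp_Cᵢ² = 0.03² + 0.02² + 0.03² + 0.09² + 0.42² + 0.30² + 0.11² = 0.0009 + 0.0004 + 0.0009 + 0.0081 + 0.1764 + 0.0900 + 0.0121 = 0.2888
B_C = 1 / 0.2888 = 3.4626
Σp_Aᵢ² = 0.06² + 0.15² + 0.12² + 0.21² + 0.31² + 0.13² + 0.02² = 0.0036 + 0.0225 + 0.0144 + 0.0441 + 0.0961 + 0.0169 + 0.0004 = 0.1980
B_A = 1 / 0.1980 = 5.0505
Σp_Bᵢ² = 0.06² + 0.13² + 0.18² + 0.17² + 0.15² + 0.14² + 0.17² = 0.0036 + 0.0169 + 0.0324 + 0.0289 + 0.0225 + 0.0196 + 0.0289 = 0.1528
B_B = 1 / 0.1528 = 6.5445
Ranking by B (broadest → narrowest): Species B (6.54) > Species A (5.05) > Species C (3.46)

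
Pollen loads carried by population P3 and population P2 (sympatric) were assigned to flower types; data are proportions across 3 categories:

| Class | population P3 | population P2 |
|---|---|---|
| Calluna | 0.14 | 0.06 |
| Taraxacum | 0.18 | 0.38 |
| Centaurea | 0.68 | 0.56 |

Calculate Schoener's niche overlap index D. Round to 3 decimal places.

Σ|p₁ᵢ − p₂ᵢ| = 0.08 + 0.20 + 0.12 = 0.40
D = 1 − ½ × 0.40 = 1 − 0.200 = 0.80000

0.800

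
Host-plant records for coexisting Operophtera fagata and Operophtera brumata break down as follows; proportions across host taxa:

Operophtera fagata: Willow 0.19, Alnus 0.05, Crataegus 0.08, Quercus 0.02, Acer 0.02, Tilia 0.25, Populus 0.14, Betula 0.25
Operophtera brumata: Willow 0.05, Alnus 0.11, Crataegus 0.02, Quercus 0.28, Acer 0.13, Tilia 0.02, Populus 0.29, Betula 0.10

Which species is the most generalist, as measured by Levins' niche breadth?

Σp_fagaᵢ² = 0.19² + 0.05² + 0.08² + 0.02² + 0.02² + 0.25² + 0.14² + 0.25² = 0.0361 + 0.0025 + 0.0064 + 0.0004 + 0.0004 + 0.0625 + 0.0196 + 0.0625 = 0.1904
B_faga = 1 / 0.1904 = 5.2521
Σp_brumᵢ² = 0.05² + 0.11² + 0.02² + 0.28² + 0.13² + 0.02² + 0.29² + 0.10² = 0.0025 + 0.0121 + 0.0004 + 0.0784 + 0.0169 + 0.0004 + 0.0841 + 0.0100 = 0.2048
B_brum = 1 / 0.2048 = 4.8828
Highest B → broadest niche (most generalist): Operophtera fagata (B = 5.25).

Operophtera fagata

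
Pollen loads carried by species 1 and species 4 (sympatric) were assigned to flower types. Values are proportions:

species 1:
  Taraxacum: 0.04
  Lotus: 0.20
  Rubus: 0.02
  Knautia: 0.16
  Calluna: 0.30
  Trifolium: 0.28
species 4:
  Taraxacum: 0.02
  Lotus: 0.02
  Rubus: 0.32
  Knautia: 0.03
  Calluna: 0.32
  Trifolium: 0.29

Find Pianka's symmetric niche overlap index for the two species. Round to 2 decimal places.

0.74

Σ p₁ᵢp₂ᵢ = 0.0008 + 0.0040 + 0.0064 + 0.0048 + 0.0960 + 0.0812 = 0.1932
Σp_1ᵢ² = 0.04² + 0.20² + 0.02² + 0.16² + 0.30² + 0.28² = 0.0016 + 0.0400 + 0.0004 + 0.0256 + 0.0900 + 0.0784 = 0.2360
Σp_2ᵢ² = 0.02² + 0.02² + 0.32² + 0.03² + 0.32² + 0.29² = 0.0004 + 0.0004 + 0.1024 + 0.0009 + 0.1024 + 0.0841 = 0.2906
O = 0.1932 / √(0.2360 × 0.2906) = 0.1932 / 0.26188 = 0.7377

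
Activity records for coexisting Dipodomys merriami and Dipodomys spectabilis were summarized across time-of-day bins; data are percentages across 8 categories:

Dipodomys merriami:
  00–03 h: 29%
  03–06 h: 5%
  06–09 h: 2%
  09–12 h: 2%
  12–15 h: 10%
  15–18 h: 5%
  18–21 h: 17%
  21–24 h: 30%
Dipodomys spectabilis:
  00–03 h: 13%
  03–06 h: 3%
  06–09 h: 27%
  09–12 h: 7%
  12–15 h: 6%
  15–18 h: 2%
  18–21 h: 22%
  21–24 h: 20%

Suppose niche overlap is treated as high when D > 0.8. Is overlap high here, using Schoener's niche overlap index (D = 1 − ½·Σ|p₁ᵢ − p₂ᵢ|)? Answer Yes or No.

Convert percentages to proportions (divide by 100).
Σ|p₁ᵢ − p₂ᵢ| = 0.16 + 0.02 + 0.25 + 0.05 + 0.04 + 0.03 + 0.05 + 0.10 = 0.70
D = 1 − ½ × 0.70 = 1 − 0.350 = 0.6500
D = 0.6500 < 0.8 → No.

No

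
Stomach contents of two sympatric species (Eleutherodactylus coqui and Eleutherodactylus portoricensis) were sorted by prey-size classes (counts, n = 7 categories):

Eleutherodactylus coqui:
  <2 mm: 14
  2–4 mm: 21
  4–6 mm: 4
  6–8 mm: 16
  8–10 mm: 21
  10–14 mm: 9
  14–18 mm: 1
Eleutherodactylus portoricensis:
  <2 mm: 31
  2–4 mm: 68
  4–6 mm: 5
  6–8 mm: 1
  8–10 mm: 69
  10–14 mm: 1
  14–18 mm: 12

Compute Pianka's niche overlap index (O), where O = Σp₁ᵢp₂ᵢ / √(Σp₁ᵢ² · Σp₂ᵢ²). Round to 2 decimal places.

0.87

Proportions for Eleutherodactylus coqui (n=86): 14/86=0.1628, 21/86=0.2442, 4/86=0.0465, 16/86=0.1860, 21/86=0.2442, 9/86=0.1047, 1/86=0.0116
Proportions for Eleutherodactylus portoricensis (n=187): 31/187=0.1658, 68/187=0.3636, 5/187=0.0267, 1/187=0.0053, 69/187=0.3690, 1/187=0.0053, 12/187=0.0642
Σ p₁ᵢp₂ᵢ = 0.026992 + 0.088791 + 0.001242 + 0.000986 + 0.090110 + 0.000555 + 0.000745 = 0.209421
Σp_1ᵢ² = 0.1628² + 0.2442² + 0.0465² + 0.1860² + 0.2442² + 0.1047² + 0.0116² = 0.026504 + 0.059634 + 0.002162 + 0.034596 + 0.059634 + 0.010962 + 0.000135 = 0.193627
Σp_2ᵢ² = 0.1658² + 0.3636² + 0.0267² + 0.0053² + 0.3690² + 0.0053² + 0.0642² = 0.027490 + 0.132205 + 0.000713 + 0.000028 + 0.136161 + 0.000028 + 0.004122 = 0.300747
O = 0.209421 / √(0.193627 × 0.300747) = 0.209421 / 0.2413146 = 0.8678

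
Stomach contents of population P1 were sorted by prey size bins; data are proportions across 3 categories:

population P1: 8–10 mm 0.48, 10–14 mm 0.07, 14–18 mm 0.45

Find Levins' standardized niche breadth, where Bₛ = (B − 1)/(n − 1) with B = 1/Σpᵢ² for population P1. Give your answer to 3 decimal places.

0.642

Σpᵢ² = 0.48² + 0.07² + 0.45² = 0.2304 + 0.0049 + 0.2025 = 0.4378
B = 1 / 0.4378 = 2.28415
Bₛ = (B − 1)/(n − 1) = (2.28415 − 1)/(3 − 1) = 1.28415/2 = 0.64208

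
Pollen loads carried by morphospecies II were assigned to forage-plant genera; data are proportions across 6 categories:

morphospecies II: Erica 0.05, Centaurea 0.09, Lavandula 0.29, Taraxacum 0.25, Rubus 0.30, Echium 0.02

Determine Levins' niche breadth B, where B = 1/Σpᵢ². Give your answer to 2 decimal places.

Σpᵢ² = 0.05² + 0.09² + 0.29² + 0.25² + 0.30² + 0.02² = 0.0025 + 0.0081 + 0.0841 + 0.0625 + 0.0900 + 0.0004 = 0.2476
B = 1 / 0.2476 = 4.0388

4.04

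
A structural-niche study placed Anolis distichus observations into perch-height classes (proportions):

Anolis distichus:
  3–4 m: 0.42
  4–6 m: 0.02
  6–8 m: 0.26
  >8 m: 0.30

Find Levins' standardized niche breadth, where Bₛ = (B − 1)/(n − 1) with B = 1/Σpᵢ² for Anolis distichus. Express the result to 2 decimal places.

0.66

Σpᵢ² = 0.42² + 0.02² + 0.26² + 0.30² = 0.1764 + 0.0004 + 0.0676 + 0.0900 = 0.3344
B = 1 / 0.3344 = 2.9904
Bₛ = (B − 1)/(n − 1) = (2.9904 − 1)/(4 − 1) = 1.9904/3 = 0.6635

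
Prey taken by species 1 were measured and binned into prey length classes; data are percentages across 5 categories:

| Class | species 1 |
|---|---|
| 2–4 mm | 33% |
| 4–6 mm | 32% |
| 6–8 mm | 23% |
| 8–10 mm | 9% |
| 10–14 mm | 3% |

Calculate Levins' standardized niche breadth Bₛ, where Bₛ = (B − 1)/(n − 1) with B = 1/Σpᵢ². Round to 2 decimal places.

Convert percentages to proportions (divide by 100).
Σpᵢ² = 0.33² + 0.32² + 0.23² + 0.09² + 0.03² = 0.1089 + 0.1024 + 0.0529 + 0.0081 + 0.0009 = 0.2732
B = 1 / 0.2732 = 3.6603
Bₛ = (B − 1)/(n − 1) = (3.6603 − 1)/(5 − 1) = 2.6603/4 = 0.6651

0.67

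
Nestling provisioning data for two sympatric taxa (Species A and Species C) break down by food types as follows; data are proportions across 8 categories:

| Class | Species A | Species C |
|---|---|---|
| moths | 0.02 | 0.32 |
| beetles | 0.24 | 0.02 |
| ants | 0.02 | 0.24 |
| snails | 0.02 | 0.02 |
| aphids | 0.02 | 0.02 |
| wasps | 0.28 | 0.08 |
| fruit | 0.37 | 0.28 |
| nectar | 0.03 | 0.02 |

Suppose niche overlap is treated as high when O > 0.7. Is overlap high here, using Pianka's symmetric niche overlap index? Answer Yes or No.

No

Σ p₁ᵢp₂ᵢ = 0.0064 + 0.0048 + 0.0048 + 0.0004 + 0.0004 + 0.0224 + 0.1036 + 0.0006 = 0.1434
Σp_1ᵢ² = 0.02² + 0.24² + 0.02² + 0.02² + 0.02² + 0.28² + 0.37² + 0.03² = 0.0004 + 0.0576 + 0.0004 + 0.0004 + 0.0004 + 0.0784 + 0.1369 + 0.0009 = 0.2754
Σp_2ᵢ² = 0.32² + 0.02² + 0.24² + 0.02² + 0.02² + 0.08² + 0.28² + 0.02² = 0.1024 + 0.0004 + 0.0576 + 0.0004 + 0.0004 + 0.0064 + 0.0784 + 0.0004 = 0.2464
O = 0.1434 / √(0.2754 × 0.2464) = 0.1434 / 0.26050 = 0.5505
O = 0.5505 < 0.7 → No.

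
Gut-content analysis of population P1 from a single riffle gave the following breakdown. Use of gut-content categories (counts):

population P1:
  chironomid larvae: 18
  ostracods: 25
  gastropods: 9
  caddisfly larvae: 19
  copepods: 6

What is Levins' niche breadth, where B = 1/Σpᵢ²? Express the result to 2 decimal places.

Proportions for population P1 (n=77): 18/77=0.2338, 25/77=0.3247, 9/77=0.1169, 19/77=0.2468, 6/77=0.0779
Σpᵢ² = 0.2338² + 0.3247² + 0.1169² + 0.2468² + 0.0779² = 0.054662 + 0.105430 + 0.013666 + 0.060910 + 0.006068 = 0.240736
B = 1 / 0.240736 = 4.1539

4.15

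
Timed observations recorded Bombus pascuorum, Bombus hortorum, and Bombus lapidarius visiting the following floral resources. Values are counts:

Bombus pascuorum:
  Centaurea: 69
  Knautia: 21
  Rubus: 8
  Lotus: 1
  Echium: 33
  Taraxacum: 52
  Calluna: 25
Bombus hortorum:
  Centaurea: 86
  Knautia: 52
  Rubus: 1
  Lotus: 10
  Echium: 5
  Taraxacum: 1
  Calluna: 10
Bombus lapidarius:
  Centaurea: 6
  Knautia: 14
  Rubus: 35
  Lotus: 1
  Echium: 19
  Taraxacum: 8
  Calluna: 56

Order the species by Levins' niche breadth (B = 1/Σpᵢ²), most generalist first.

Bombus pascuorum > Bombus lapidarius > Bombus hortorum

Proportions for Bombus pascuorum (n=209): 69/209=0.3301, 21/209=0.1005, 8/209=0.0383, 1/209=0.0048, 33/209=0.1579, 52/209=0.2488, 25/209=0.1196
Proportions for Bombus hortorum (n=165): 86/165=0.5212, 52/165=0.3152, 1/165=0.0061, 10/165=0.0606, 5/165=0.0303, 1/165=0.0061, 10/165=0.0606
Proportions for Bombus lapidarius (n=139): 6/139=0.0432, 14/139=0.1007, 35/139=0.2518, 1/139=0.0072, 19/139=0.1367, 8/139=0.0576, 56/139=0.4029
Σp_pascᵢ² = 0.3301² + 0.1005² + 0.0383² + 0.0048² + 0.1579² + 0.2488² + 0.1196² = 0.108966 + 0.010100 + 0.001467 + 0.000023 + 0.024932 + 0.061901 + 0.014304 = 0.221693
B_pasc = 1 / 0.221693 = 4.5107
Σp_hortᵢ² = 0.5212² + 0.3152² + 0.0061² + 0.0606² + 0.0303² + 0.0061² + 0.0606² = 0.271649 + 0.099351 + 0.000037 + 0.003672 + 0.000918 + 0.000037 + 0.003672 = 0.379336
B_hort = 1 / 0.379336 = 2.6362
Σp_lapiᵢ² = 0.0432² + 0.1007² + 0.2518² + 0.0072² + 0.1367² + 0.0576² + 0.4029² = 0.001866 + 0.010140 + 0.063403 + 0.000052 + 0.018687 + 0.003318 + 0.162328 = 0.259794
B_lapi = 1 / 0.259794 = 3.8492
Ranking by B (broadest → narrowest): Bombus pascuorum (4.51) > Bombus lapidarius (3.85) > Bombus hortorum (2.64)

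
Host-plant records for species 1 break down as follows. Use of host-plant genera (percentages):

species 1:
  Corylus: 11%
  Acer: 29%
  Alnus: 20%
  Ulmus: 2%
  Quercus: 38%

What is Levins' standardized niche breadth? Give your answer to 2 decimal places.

Convert percentages to proportions (divide by 100).
Σpᵢ² = 0.11² + 0.29² + 0.20² + 0.02² + 0.38² = 0.0121 + 0.0841 + 0.0400 + 0.0004 + 0.1444 = 0.2810
B = 1 / 0.2810 = 3.5587
Bₛ = (B − 1)/(n − 1) = (3.5587 − 1)/(5 − 1) = 2.5587/4 = 0.6397

0.64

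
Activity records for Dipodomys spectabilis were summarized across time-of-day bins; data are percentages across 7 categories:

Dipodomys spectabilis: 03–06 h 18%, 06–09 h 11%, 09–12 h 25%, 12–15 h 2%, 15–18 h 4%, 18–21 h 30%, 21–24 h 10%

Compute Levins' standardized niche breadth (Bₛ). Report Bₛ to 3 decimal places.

0.631

Convert percentages to proportions (divide by 100).
Σpᵢ² = 0.18² + 0.11² + 0.25² + 0.02² + 0.04² + 0.30² + 0.10² = 0.0324 + 0.0121 + 0.0625 + 0.0004 + 0.0016 + 0.0900 + 0.0100 = 0.2090
B = 1 / 0.2090 = 4.78469
Bₛ = (B − 1)/(n − 1) = (4.78469 − 1)/(7 − 1) = 3.78469/6 = 0.63078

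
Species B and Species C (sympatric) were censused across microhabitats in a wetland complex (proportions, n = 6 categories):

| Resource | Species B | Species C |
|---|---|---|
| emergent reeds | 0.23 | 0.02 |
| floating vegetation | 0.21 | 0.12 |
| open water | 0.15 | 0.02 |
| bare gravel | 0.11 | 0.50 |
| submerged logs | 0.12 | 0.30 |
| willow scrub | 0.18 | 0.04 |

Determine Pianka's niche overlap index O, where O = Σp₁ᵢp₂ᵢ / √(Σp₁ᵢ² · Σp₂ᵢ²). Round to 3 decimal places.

Σ p₁ᵢp₂ᵢ = 0.0046 + 0.0252 + 0.0030 + 0.0550 + 0.0360 + 0.0072 = 0.1310
Σp_1ᵢ² = 0.23² + 0.21² + 0.15² + 0.11² + 0.12² + 0.18² = 0.0529 + 0.0441 + 0.0225 + 0.0121 + 0.0144 + 0.0324 = 0.1784
Σp_2ᵢ² = 0.02² + 0.12² + 0.02² + 0.50² + 0.30² + 0.04² = 0.0004 + 0.0144 + 0.0004 + 0.2500 + 0.0900 + 0.0016 = 0.3568
O = 0.1310 / √(0.1784 × 0.3568) = 0.1310 / 0.252296 = 0.51923

0.519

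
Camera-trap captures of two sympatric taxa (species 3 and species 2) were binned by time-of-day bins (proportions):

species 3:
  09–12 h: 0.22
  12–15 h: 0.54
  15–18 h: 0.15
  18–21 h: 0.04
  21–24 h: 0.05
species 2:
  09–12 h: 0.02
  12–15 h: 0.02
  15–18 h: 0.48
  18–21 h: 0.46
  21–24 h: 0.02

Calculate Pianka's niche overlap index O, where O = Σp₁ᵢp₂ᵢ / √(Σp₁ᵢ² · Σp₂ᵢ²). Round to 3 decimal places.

Σ p₁ᵢp₂ᵢ = 0.0044 + 0.0108 + 0.0720 + 0.0184 + 0.0010 = 0.1066
Σp_1ᵢ² = 0.22² + 0.54² + 0.15² + 0.04² + 0.05² = 0.0484 + 0.2916 + 0.0225 + 0.0016 + 0.0025 = 0.3666
Σp_2ᵢ² = 0.02² + 0.02² + 0.48² + 0.46² + 0.02² = 0.0004 + 0.0004 + 0.2304 + 0.2116 + 0.0004 = 0.4432
O = 0.1066 / √(0.3666 × 0.4432) = 0.1066 / 0.403085 = 0.26446

0.264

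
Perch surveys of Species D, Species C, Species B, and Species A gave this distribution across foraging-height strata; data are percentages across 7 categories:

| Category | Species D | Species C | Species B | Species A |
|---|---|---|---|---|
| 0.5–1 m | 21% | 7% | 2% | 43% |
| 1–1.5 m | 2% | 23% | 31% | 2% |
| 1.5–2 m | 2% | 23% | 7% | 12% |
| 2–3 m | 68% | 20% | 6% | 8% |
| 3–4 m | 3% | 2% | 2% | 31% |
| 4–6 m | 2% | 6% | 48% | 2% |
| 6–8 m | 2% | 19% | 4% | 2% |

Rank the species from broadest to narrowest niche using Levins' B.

Species C > Species A > Species B > Species D

Convert percentages to proportions (divide by 100).
Σp_Dᵢ² = 0.21² + 0.02² + 0.02² + 0.68² + 0.03² + 0.02² + 0.02² = 0.0441 + 0.0004 + 0.0004 + 0.4624 + 0.0009 + 0.0004 + 0.0004 = 0.5090
B_D = 1 / 0.5090 = 1.9646
Σp_Cᵢ² = 0.07² + 0.23² + 0.23² + 0.20² + 0.02² + 0.06² + 0.19² = 0.0049 + 0.0529 + 0.0529 + 0.0400 + 0.0004 + 0.0036 + 0.0361 = 0.1908
B_C = 1 / 0.1908 = 5.2411
Σp_Bᵢ² = 0.02² + 0.31² + 0.07² + 0.06² + 0.02² + 0.48² + 0.04² = 0.0004 + 0.0961 + 0.0049 + 0.0036 + 0.0004 + 0.2304 + 0.0016 = 0.3374
B_B = 1 / 0.3374 = 2.9638
Σp_Aᵢ² = 0.43² + 0.02² + 0.12² + 0.08² + 0.31² + 0.02² + 0.02² = 0.1849 + 0.0004 + 0.0144 + 0.0064 + 0.0961 + 0.0004 + 0.0004 = 0.3030
B_A = 1 / 0.3030 = 3.3003
Ranking by B (broadest → narrowest): Species C (5.24) > Species A (3.30) > Species B (2.96) > Species D (1.96)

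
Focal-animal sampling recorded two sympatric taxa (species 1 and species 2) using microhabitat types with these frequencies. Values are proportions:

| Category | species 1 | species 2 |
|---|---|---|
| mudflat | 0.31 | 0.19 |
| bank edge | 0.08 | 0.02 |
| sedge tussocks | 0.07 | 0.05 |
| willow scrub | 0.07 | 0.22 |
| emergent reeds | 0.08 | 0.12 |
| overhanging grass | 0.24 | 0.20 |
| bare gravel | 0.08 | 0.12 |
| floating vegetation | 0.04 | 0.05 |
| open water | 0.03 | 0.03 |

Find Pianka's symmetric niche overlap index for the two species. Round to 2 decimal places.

0.87

Σ p₁ᵢp₂ᵢ = 0.0589 + 0.0016 + 0.0035 + 0.0154 + 0.0096 + 0.0480 + 0.0096 + 0.0020 + 0.0009 = 0.1495
Σp_1ᵢ² = 0.31² + 0.08² + 0.07² + 0.07² + 0.08² + 0.24² + 0.08² + 0.04² + 0.03² = 0.0961 + 0.0064 + 0.0049 + 0.0049 + 0.0064 + 0.0576 + 0.0064 + 0.0016 + 0.0009 = 0.1852
Σp_2ᵢ² = 0.19² + 0.02² + 0.05² + 0.22² + 0.12² + 0.20² + 0.12² + 0.05² + 0.03² = 0.0361 + 0.0004 + 0.0025 + 0.0484 + 0.0144 + 0.0400 + 0.0144 + 0.0025 + 0.0009 = 0.1596
O = 0.1495 / √(0.1852 × 0.1596) = 0.1495 / 0.17192 = 0.8696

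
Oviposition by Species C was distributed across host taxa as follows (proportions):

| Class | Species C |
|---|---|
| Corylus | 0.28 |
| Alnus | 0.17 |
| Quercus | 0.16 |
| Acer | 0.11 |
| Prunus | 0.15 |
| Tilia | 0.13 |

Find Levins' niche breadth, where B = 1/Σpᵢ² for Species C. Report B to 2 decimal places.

Σpᵢ² = 0.28² + 0.17² + 0.16² + 0.11² + 0.15² + 0.13² = 0.0784 + 0.0289 + 0.0256 + 0.0121 + 0.0225 + 0.0169 = 0.1844
B = 1 / 0.1844 = 5.4230

5.42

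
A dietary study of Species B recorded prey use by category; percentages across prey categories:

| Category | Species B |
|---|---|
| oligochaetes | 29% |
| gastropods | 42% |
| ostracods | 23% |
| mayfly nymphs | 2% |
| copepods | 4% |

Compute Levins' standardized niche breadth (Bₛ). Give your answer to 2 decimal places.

0.54

Convert percentages to proportions (divide by 100).
Σpᵢ² = 0.29² + 0.42² + 0.23² + 0.02² + 0.04² = 0.0841 + 0.1764 + 0.0529 + 0.0004 + 0.0016 = 0.3154
B = 1 / 0.3154 = 3.1706
Bₛ = (B − 1)/(n − 1) = (3.1706 − 1)/(5 − 1) = 2.1706/4 = 0.5427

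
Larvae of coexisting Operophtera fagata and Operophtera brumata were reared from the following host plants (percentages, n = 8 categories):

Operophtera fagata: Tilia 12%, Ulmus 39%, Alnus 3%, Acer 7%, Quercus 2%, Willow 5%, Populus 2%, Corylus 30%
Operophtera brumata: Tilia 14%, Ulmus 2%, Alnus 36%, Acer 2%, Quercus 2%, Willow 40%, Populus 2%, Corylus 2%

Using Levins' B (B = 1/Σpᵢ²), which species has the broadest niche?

Convert percentages to proportions (divide by 100).
Σp_fagaᵢ² = 0.12² + 0.39² + 0.03² + 0.07² + 0.02² + 0.05² + 0.02² + 0.30² = 0.0144 + 0.1521 + 0.0009 + 0.0049 + 0.0004 + 0.0025 + 0.0004 + 0.0900 = 0.2656
B_faga = 1 / 0.2656 = 3.7651
Σp_brumᵢ² = 0.14² + 0.02² + 0.36² + 0.02² + 0.02² + 0.40² + 0.02² + 0.02² = 0.0196 + 0.0004 + 0.1296 + 0.0004 + 0.0004 + 0.1600 + 0.0004 + 0.0004 = 0.3112
B_brum = 1 / 0.3112 = 3.2134
Highest B → broadest niche (most generalist): Operophtera fagata (B = 3.77).

Operophtera fagata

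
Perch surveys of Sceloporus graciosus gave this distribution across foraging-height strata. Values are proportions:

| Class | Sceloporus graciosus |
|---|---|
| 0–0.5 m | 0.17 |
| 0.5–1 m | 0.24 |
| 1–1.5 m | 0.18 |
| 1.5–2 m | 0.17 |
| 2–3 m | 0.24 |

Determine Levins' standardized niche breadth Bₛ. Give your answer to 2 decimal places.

Σpᵢ² = 0.17² + 0.24² + 0.18² + 0.17² + 0.24² = 0.0289 + 0.0576 + 0.0324 + 0.0289 + 0.0576 = 0.2054
B = 1 / 0.2054 = 4.8685
Bₛ = (B − 1)/(n − 1) = (4.8685 − 1)/(5 − 1) = 3.8685/4 = 0.9671

0.97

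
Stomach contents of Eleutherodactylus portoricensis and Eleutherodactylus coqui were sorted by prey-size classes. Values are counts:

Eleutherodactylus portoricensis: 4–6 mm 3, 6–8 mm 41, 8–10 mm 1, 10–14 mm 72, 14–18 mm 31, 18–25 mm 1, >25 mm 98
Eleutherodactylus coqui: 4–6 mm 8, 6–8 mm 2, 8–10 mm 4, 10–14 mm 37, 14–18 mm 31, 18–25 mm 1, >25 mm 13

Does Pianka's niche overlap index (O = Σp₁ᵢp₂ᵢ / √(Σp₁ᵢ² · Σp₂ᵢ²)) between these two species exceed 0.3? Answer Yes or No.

Yes

Proportions for Eleutherodactylus portoricensis (n=247): 3/247=0.0121, 41/247=0.1660, 1/247=0.0040, 72/247=0.2915, 31/247=0.1255, 1/247=0.0040, 98/247=0.3968
Proportions for Eleutherodactylus coqui (n=96): 8/96=0.0833, 2/96=0.0208, 4/96=0.0417, 37/96=0.3854, 31/96=0.3229, 1/96=0.0104, 13/96=0.1354
Σ p₁ᵢp₂ᵢ = 0.001008 + 0.003453 + 0.000167 + 0.112344 + 0.040524 + 0.000042 + 0.053727 = 0.211265
Σp_1ᵢ² = 0.0121² + 0.1660² + 0.0040² + 0.2915² + 0.1255² + 0.0040² + 0.3968² = 0.000146 + 0.027556 + 0.000016 + 0.084972 + 0.015750 + 0.000016 + 0.157450 = 0.285906
Σp_2ᵢ² = 0.0833² + 0.0208² + 0.0417² + 0.3854² + 0.3229² + 0.0104² + 0.1354² = 0.006939 + 0.000433 + 0.001739 + 0.148533 + 0.104264 + 0.000108 + 0.018333 = 0.280349
O = 0.211265 / √(0.285906 × 0.280349) = 0.211265 / 0.2831139 = 0.7462
O = 0.7462 > 0.3 → Yes.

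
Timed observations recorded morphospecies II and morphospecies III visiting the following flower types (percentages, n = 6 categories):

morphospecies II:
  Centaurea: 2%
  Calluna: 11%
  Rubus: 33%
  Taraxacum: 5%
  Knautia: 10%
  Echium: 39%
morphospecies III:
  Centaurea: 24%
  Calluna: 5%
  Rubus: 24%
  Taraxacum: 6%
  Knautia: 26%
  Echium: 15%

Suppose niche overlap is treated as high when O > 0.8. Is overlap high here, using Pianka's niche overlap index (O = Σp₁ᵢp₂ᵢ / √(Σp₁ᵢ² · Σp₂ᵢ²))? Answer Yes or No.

Convert percentages to proportions (divide by 100).
Σ p₁ᵢp₂ᵢ = 0.0048 + 0.0055 + 0.0792 + 0.0030 + 0.0260 + 0.0585 = 0.1770
Σp_1ᵢ² = 0.02² + 0.11² + 0.33² + 0.05² + 0.10² + 0.39² = 0.0004 + 0.0121 + 0.1089 + 0.0025 + 0.0100 + 0.1521 = 0.2860
Σp_2ᵢ² = 0.24² + 0.05² + 0.24² + 0.06² + 0.26² + 0.15² = 0.0576 + 0.0025 + 0.0576 + 0.0036 + 0.0676 + 0.0225 = 0.2114
O = 0.1770 / √(0.2860 × 0.2114) = 0.1770 / 0.24589 = 0.7198
O = 0.7198 < 0.8 → No.

No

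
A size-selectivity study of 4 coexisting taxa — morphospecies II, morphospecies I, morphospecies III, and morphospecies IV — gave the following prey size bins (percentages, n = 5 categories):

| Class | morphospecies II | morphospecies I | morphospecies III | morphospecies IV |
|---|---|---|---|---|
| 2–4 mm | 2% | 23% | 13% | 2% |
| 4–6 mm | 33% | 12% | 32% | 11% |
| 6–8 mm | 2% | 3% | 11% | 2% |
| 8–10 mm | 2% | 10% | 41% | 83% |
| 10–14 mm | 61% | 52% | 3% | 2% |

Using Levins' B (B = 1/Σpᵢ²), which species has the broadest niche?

morphospecies III

Convert percentages to proportions (divide by 100).
Σp_IIᵢ² = 0.02² + 0.33² + 0.02² + 0.02² + 0.61² = 0.0004 + 0.1089 + 0.0004 + 0.0004 + 0.3721 = 0.4822
B_II = 1 / 0.4822 = 2.0738
Σp_Iᵢ² = 0.23² + 0.12² + 0.03² + 0.10² + 0.52² = 0.0529 + 0.0144 + 0.0009 + 0.0100 + 0.2704 = 0.3486
B_I = 1 / 0.3486 = 2.8686
Σp_IIIᵢ² = 0.13² + 0.32² + 0.11² + 0.41² + 0.03² = 0.0169 + 0.1024 + 0.0121 + 0.1681 + 0.0009 = 0.3004
B_III = 1 / 0.3004 = 3.3289
Σp_IVᵢ² = 0.02² + 0.11² + 0.02² + 0.83² + 0.02² = 0.0004 + 0.0121 + 0.0004 + 0.6889 + 0.0004 = 0.7022
B_IV = 1 / 0.7022 = 1.4241
Highest B → broadest niche (most generalist): morphospecies III (B = 3.33).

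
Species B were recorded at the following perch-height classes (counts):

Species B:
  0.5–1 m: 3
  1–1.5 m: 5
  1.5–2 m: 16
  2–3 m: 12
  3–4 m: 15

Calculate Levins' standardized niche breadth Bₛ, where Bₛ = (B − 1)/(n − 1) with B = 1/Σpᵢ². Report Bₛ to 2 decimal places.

Proportions for Species B (n=51): 3/51=0.0588, 5/51=0.0980, 16/51=0.3137, 12/51=0.2353, 15/51=0.2941
Σpᵢ² = 0.0588² + 0.0980² + 0.3137² + 0.2353² + 0.2941² = 0.003457 + 0.009604 + 0.098408 + 0.055366 + 0.086495 = 0.253330
B = 1 / 0.253330 = 3.9474
Bₛ = (B − 1)/(n − 1) = (3.9474 − 1)/(5 − 1) = 2.9474/4 = 0.7369

0.74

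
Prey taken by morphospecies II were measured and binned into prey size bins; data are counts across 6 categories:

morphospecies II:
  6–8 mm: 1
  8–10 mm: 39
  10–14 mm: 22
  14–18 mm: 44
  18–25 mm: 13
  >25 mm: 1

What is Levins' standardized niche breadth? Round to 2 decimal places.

Proportions for morphospecies II (n=120): 1/120=0.0083, 39/120=0.3250, 22/120=0.1833, 44/120=0.3667, 13/120=0.1083, 1/120=0.0083
Σpᵢ² = 0.0083² + 0.3250² + 0.1833² + 0.3667² + 0.1083² + 0.0083² = 0.000069 + 0.105625 + 0.033599 + 0.134469 + 0.011729 + 0.000069 = 0.285560
B = 1 / 0.285560 = 3.5019
Bₛ = (B − 1)/(n − 1) = (3.5019 − 1)/(6 − 1) = 2.5019/5 = 0.5004

0.50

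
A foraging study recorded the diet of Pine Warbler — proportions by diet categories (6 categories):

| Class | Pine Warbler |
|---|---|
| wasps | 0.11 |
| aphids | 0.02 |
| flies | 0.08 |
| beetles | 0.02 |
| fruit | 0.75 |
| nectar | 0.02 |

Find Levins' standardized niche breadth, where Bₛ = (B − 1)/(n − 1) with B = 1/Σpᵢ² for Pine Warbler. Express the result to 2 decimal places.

Σpᵢ² = 0.11² + 0.02² + 0.08² + 0.02² + 0.75² + 0.02² = 0.0121 + 0.0004 + 0.0064 + 0.0004 + 0.5625 + 0.0004 = 0.5822
B = 1 / 0.5822 = 1.7176
Bₛ = (B − 1)/(n − 1) = (1.7176 − 1)/(6 − 1) = 0.7176/5 = 0.1435

0.14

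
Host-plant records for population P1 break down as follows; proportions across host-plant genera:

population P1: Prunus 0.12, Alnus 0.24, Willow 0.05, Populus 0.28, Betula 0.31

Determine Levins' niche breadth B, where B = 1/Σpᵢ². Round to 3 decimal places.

Σpᵢ² = 0.12² + 0.24² + 0.05² + 0.28² + 0.31² = 0.0144 + 0.0576 + 0.0025 + 0.0784 + 0.0961 = 0.2490
B = 1 / 0.2490 = 4.01606

4.016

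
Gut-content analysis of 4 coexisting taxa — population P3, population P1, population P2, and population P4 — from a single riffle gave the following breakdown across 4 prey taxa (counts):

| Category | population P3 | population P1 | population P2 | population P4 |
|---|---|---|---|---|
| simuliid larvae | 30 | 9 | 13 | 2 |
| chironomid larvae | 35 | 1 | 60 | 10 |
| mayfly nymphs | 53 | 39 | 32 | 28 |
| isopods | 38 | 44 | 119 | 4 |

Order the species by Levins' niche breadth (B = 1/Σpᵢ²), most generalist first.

Proportions for population P3 (n=156): 30/156=0.1923, 35/156=0.2244, 53/156=0.3397, 38/156=0.2436
Proportions for population P1 (n=93): 9/93=0.0968, 1/93=0.0108, 39/93=0.4194, 44/93=0.4731
Proportions for population P2 (n=224): 13/224=0.0580, 60/224=0.2679, 32/224=0.1429, 119/224=0.5313
Proportions for population P4 (n=44): 2/44=0.0455, 10/44=0.2273, 28/44=0.6364, 4/44=0.0909
Σp_P3ᵢ² = 0.1923² + 0.2244² + 0.3397² + 0.2436² = 0.036979 + 0.050355 + 0.115396 + 0.059341 = 0.262071
B_P3 = 1 / 0.262071 = 3.8158
Σp_P1ᵢ² = 0.0968² + 0.0108² + 0.4194² + 0.4731² = 0.009370 + 0.000117 + 0.175896 + 0.223824 = 0.409207
B_P1 = 1 / 0.409207 = 2.4438
Σp_P2ᵢ² = 0.0580² + 0.2679² + 0.1429² + 0.5313² = 0.003364 + 0.071770 + 0.020420 + 0.282280 = 0.377834
B_P2 = 1 / 0.377834 = 2.6467
Σp_P4ᵢ² = 0.0455² + 0.2273² + 0.6364² + 0.0909² = 0.002070 + 0.051665 + 0.405005 + 0.008263 = 0.467003
B_P4 = 1 / 0.467003 = 2.1413
Ranking by B (broadest → narrowest): population P3 (3.82) > population P2 (2.65) > population P1 (2.44) > population P4 (2.14)

population P3 > population P2 > population P1 > population P4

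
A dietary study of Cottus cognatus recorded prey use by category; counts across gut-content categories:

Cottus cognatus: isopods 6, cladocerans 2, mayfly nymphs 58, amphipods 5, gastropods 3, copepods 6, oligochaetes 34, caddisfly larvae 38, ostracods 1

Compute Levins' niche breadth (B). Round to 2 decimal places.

3.85

Proportions for Cottus cognatus (n=153): 6/153=0.0392, 2/153=0.0131, 58/153=0.3791, 5/153=0.0327, 3/153=0.0196, 6/153=0.0392, 34/153=0.2222, 38/153=0.2484, 1/153=0.0065
Σpᵢ² = 0.0392² + 0.0131² + 0.3791² + 0.0327² + 0.0196² + 0.0392² + 0.2222² + 0.2484² + 0.0065² = 0.001537 + 0.000172 + 0.143717 + 0.001069 + 0.000384 + 0.001537 + 0.049373 + 0.061703 + 0.000042 = 0.259534
B = 1 / 0.259534 = 3.8531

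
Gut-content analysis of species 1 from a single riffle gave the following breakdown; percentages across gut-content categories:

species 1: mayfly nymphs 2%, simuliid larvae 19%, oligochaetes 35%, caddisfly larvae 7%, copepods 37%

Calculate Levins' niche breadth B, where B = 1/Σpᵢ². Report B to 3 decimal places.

3.324

Convert percentages to proportions (divide by 100).
Σpᵢ² = 0.02² + 0.19² + 0.35² + 0.07² + 0.37² = 0.0004 + 0.0361 + 0.1225 + 0.0049 + 0.1369 = 0.3008
B = 1 / 0.3008 = 3.32447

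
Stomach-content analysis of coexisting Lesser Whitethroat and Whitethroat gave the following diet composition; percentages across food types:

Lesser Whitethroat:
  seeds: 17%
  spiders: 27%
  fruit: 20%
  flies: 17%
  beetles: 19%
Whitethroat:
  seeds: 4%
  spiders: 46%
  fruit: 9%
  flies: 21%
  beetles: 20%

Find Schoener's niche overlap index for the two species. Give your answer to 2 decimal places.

Convert percentages to proportions (divide by 100).
Σ|p₁ᵢ − p₂ᵢ| = 0.13 + 0.19 + 0.11 + 0.04 + 0.01 = 0.48
D = 1 − ½ × 0.48 = 1 − 0.240 = 0.7600

0.76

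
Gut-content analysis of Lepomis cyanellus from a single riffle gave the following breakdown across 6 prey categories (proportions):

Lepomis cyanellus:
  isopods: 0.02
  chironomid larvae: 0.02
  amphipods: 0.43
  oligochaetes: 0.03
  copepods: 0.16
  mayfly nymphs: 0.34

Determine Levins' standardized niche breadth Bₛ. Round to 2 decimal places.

Σpᵢ² = 0.02² + 0.02² + 0.43² + 0.03² + 0.16² + 0.34² = 0.0004 + 0.0004 + 0.1849 + 0.0009 + 0.0256 + 0.1156 = 0.3278
B = 1 / 0.3278 = 3.0506
Bₛ = (B − 1)/(n − 1) = (3.0506 − 1)/(6 − 1) = 2.0506/5 = 0.4101

0.41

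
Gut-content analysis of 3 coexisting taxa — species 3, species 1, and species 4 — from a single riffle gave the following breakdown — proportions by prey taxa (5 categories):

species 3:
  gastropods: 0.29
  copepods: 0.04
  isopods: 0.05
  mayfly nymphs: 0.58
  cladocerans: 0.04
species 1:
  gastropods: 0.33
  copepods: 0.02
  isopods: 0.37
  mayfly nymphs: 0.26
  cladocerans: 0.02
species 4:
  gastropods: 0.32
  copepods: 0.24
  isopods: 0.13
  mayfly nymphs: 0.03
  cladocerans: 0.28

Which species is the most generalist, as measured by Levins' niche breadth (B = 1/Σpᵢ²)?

species 4

Σp_3ᵢ² = 0.29² + 0.04² + 0.05² + 0.58² + 0.04² = 0.0841 + 0.0016 + 0.0025 + 0.3364 + 0.0016 = 0.4262
B_3 = 1 / 0.4262 = 2.3463
Σp_1ᵢ² = 0.33² + 0.02² + 0.37² + 0.26² + 0.02² = 0.1089 + 0.0004 + 0.1369 + 0.0676 + 0.0004 = 0.3142
B_1 = 1 / 0.3142 = 3.1827
Σp_4ᵢ² = 0.32² + 0.24² + 0.13² + 0.03² + 0.28² = 0.1024 + 0.0576 + 0.0169 + 0.0009 + 0.0784 = 0.2562
B_4 = 1 / 0.2562 = 3.9032
Highest B → broadest niche (most generalist): species 4 (B = 3.90).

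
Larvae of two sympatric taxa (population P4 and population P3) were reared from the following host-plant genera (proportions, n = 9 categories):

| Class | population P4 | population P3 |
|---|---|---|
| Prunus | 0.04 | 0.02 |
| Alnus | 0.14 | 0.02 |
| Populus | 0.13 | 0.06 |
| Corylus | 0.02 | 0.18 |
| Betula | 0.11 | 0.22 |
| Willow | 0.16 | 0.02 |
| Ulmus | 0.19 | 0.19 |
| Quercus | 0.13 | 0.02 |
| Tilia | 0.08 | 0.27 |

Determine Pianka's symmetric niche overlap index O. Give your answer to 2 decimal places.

0.63

Σ p₁ᵢp₂ᵢ = 0.0008 + 0.0028 + 0.0078 + 0.0036 + 0.0242 + 0.0032 + 0.0361 + 0.0026 + 0.0216 = 0.1027
Σp_1ᵢ² = 0.04² + 0.14² + 0.13² + 0.02² + 0.11² + 0.16² + 0.19² + 0.13² + 0.08² = 0.0016 + 0.0196 + 0.0169 + 0.0004 + 0.0121 + 0.0256 + 0.0361 + 0.0169 + 0.0064 = 0.1356
Σp_2ᵢ² = 0.02² + 0.02² + 0.06² + 0.18² + 0.22² + 0.02² + 0.19² + 0.02² + 0.27² = 0.0004 + 0.0004 + 0.0036 + 0.0324 + 0.0484 + 0.0004 + 0.0361 + 0.0004 + 0.0729 = 0.1950
O = 0.1027 / √(0.1356 × 0.1950) = 0.1027 / 0.16261 = 0.6316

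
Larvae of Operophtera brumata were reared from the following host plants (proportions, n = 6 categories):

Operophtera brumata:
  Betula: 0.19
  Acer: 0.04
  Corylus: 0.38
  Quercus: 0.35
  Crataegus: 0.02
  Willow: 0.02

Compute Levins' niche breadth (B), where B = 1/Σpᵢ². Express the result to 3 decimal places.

Σpᵢ² = 0.19² + 0.04² + 0.38² + 0.35² + 0.02² + 0.02² = 0.0361 + 0.0016 + 0.1444 + 0.1225 + 0.0004 + 0.0004 = 0.3054
B = 1 / 0.3054 = 3.27439

3.274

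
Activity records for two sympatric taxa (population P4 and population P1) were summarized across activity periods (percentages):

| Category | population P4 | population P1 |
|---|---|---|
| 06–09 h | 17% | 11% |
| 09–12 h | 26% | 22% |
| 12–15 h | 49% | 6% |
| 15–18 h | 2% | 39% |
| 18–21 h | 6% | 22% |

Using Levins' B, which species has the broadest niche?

population P1

Convert percentages to proportions (divide by 100).
Σp_P4ᵢ² = 0.17² + 0.26² + 0.49² + 0.02² + 0.06² = 0.0289 + 0.0676 + 0.2401 + 0.0004 + 0.0036 = 0.3406
B_P4 = 1 / 0.3406 = 2.9360
Σp_P1ᵢ² = 0.11² + 0.22² + 0.06² + 0.39² + 0.22² = 0.0121 + 0.0484 + 0.0036 + 0.1521 + 0.0484 = 0.2646
B_P1 = 1 / 0.2646 = 3.7793
Highest B → broadest niche (most generalist): population P1 (B = 3.78).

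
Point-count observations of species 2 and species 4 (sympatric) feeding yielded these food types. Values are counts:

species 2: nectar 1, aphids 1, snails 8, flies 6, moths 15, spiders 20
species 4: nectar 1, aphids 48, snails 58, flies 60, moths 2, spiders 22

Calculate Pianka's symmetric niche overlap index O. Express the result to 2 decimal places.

Proportions for species 2 (n=51): 1/51=0.0196, 1/51=0.0196, 8/51=0.1569, 6/51=0.1176, 15/51=0.2941, 20/51=0.3922
Proportions for species 4 (n=191): 1/191=0.0052, 48/191=0.2513, 58/191=0.3037, 60/191=0.3141, 2/191=0.0105, 22/191=0.1152
Σ p₁ᵢp₂ᵢ = 0.000102 + 0.004925 + 0.047651 + 0.036938 + 0.003088 + 0.045181 = 0.137885
Σp_1ᵢ² = 0.0196² + 0.0196² + 0.1569² + 0.1176² + 0.2941² + 0.3922² = 0.000384 + 0.000384 + 0.024618 + 0.013830 + 0.086495 + 0.153821 = 0.279532
Σp_2ᵢ² = 0.0052² + 0.2513² + 0.3037² + 0.3141² + 0.0105² + 0.1152² = 0.000027 + 0.063152 + 0.092234 + 0.098659 + 0.000110 + 0.013271 = 0.267453
O = 0.137885 / √(0.279532 × 0.267453) = 0.137885 / 0.2734258 = 0.5043

0.50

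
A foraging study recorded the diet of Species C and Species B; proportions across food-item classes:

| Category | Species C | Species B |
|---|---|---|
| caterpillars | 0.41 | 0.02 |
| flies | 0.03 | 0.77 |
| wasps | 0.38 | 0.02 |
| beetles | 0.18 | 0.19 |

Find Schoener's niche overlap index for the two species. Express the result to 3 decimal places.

0.250

Σ|p₁ᵢ − p₂ᵢ| = 0.39 + 0.74 + 0.36 + 0.01 = 1.50
D = 1 − ½ × 1.50 = 1 − 0.750 = 0.25000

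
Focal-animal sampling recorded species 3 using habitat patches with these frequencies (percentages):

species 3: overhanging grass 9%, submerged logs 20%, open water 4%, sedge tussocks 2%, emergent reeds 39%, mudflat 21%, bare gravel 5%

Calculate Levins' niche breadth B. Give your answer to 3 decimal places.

Convert percentages to proportions (divide by 100).
Σpᵢ² = 0.09² + 0.20² + 0.04² + 0.02² + 0.39² + 0.21² + 0.05² = 0.0081 + 0.0400 + 0.0016 + 0.0004 + 0.1521 + 0.0441 + 0.0025 = 0.2488
B = 1 / 0.2488 = 4.01929

4.019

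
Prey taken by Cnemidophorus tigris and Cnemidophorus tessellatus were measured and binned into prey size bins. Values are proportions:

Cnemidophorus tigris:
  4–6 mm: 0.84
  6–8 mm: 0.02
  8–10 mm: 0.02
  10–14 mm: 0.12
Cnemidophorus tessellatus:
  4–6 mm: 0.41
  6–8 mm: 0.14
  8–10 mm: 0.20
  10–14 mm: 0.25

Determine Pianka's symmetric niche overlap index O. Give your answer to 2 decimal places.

0.83

Σ p₁ᵢp₂ᵢ = 0.3444 + 0.0028 + 0.0040 + 0.0300 = 0.3812
Σp_1ᵢ² = 0.84² + 0.02² + 0.02² + 0.12² = 0.7056 + 0.0004 + 0.0004 + 0.0144 = 0.7208
Σp_2ᵢ² = 0.41² + 0.14² + 0.20² + 0.25² = 0.1681 + 0.0196 + 0.0400 + 0.0625 = 0.2902
O = 0.3812 / √(0.7208 × 0.2902) = 0.3812 / 0.45736 = 0.8335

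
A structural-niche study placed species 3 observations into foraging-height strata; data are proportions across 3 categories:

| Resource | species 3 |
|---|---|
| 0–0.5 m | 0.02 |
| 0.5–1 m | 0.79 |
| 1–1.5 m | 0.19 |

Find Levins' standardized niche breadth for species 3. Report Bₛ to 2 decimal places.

0.26

Σpᵢ² = 0.02² + 0.79² + 0.19² = 0.0004 + 0.6241 + 0.0361 = 0.6606
B = 1 / 0.6606 = 1.5138
Bₛ = (B − 1)/(n − 1) = (1.5138 − 1)/(3 − 1) = 0.5138/2 = 0.2569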